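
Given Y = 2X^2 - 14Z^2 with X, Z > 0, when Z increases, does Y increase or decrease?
Y decreases

Taking the partial derivative:
∂Y/∂Z = -28Z

∂Y/∂Z = -28Z < 0 (assuming positive values)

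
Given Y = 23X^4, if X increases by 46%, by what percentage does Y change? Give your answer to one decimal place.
354.4%

For Y = 23X^4:
If X → X(1 + 0.46)
Then Y → Y · (1 + 0.46)^4
     ≈ Y · 4.5437

Percentage change = ((1 + 0.46)^4 − 1) × 100% ≈ 354.4%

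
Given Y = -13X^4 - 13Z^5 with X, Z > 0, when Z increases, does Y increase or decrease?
Y decreases

Taking the partial derivative:
∂Y/∂Z = -65Z^4

∂Y/∂Z = -65Z^4 < 0 (assuming positive values)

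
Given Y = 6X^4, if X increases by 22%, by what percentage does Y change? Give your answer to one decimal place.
121.5%

For Y = 6X^4:
If X → X(1 + 0.22)
Then Y → Y · (1 + 0.22)^4
     ≈ Y · 2.2153

Percentage change = ((1 + 0.22)^4 − 1) × 100% ≈ 121.5%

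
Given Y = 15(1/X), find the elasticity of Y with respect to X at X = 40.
Elasticity = -1

Elasticity = (dY/dX) · (X/Y)

dY/dX = -15/X²
At X = 40: dY/dX = -3/320, Y = 3/8

Elasticity = (-3/320) · (40 / (3/8)) = -1

Interpretation: for a small percentage change in X, the percentage change in Y is approximately -1.00 times as large.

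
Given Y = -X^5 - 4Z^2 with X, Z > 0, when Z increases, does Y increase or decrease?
Y decreases

Taking the partial derivative:
∂Y/∂Z = -8Z

∂Y/∂Z = -8Z < 0 (assuming positive values)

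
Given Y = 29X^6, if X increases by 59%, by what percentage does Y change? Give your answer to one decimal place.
1515.8%

For Y = 29X^6:
If X → X(1 + 0.59)
Then Y → Y · (1 + 0.59)^6
     ≈ Y · 16.1578

Percentage change = ((1 + 0.59)^6 − 1) × 100% ≈ 1515.8%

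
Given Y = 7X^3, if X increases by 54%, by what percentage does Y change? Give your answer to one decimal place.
265.2%

For Y = 7X^3:
If X → X(1 + 0.54)
Then Y → Y · (1 + 0.54)^3
     ≈ Y · 3.6523

Percentage change = ((1 + 0.54)^3 − 1) × 100% ≈ 265.2%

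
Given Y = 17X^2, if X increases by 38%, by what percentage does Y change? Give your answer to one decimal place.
90.4%

For Y = 17X^2:
If X → X(1 + 0.38)
Then Y → Y · (1 + 0.38)^2
     = Y · 1.9044

Percentage change = ((1 + 0.38)^2 − 1) × 100% ≈ 90.4%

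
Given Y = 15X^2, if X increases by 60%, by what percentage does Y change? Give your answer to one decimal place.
156.0%

For Y = 15X^2:
If X → X(1 + 0.6)
Then Y → Y · (1 + 0.6)^2
     = Y · 2.5600

Percentage change = ((1 + 0.6)^2 − 1) × 100% = 156.0%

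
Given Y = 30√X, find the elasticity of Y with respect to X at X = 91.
Elasticity = 1/2

Elasticity = (dY/dX) · (X/Y)

dY/dX = 15/√X
At X = 91: dY/dX = 15·√91/91, Y = 30·√91

Elasticity = (15·√91/91) · (91 / (30·√91)) = 1/2

Interpretation: for a small percentage change in X, the percentage change in Y is approximately 0.50 times as large.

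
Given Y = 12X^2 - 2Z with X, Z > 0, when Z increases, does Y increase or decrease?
Y decreases

Taking the partial derivative:
∂Y/∂Z = -2

∂Y/∂Z = -2 < 0 (assuming positive values)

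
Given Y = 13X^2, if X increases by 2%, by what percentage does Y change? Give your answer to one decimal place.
4.0%

For Y = 13X^2:
If X → X(1 + 0.02)
Then Y → Y · (1 + 0.02)^2
     = Y · 1.0404

Percentage change = ((1 + 0.02)^2 − 1) × 100% ≈ 4.0%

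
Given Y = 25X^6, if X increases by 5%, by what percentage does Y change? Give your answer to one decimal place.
34.0%

For Y = 25X^6:
If X → X(1 + 0.05)
Then Y → Y · (1 + 0.05)^6
     ≈ Y · 1.3401

Percentage change = ((1 + 0.05)^6 − 1) × 100% ≈ 34.0%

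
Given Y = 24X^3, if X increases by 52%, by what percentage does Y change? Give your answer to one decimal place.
251.2%

For Y = 24X^3:
If X → X(1 + 0.52)
Then Y → Y · (1 + 0.52)^3
     ≈ Y · 3.5118

Percentage change = ((1 + 0.52)^3 − 1) × 100% ≈ 251.2%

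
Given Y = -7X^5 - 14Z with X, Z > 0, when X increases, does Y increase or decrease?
Y decreases

Taking the partial derivative:
∂Y/∂X = -35X^4

∂Y/∂X = -35X^4 < 0 (assuming positive values)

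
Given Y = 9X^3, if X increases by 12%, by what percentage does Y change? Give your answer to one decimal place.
40.5%

For Y = 9X^3:
If X → X(1 + 0.12)
Then Y → Y · (1 + 0.12)^3
     ≈ Y · 1.4049

Percentage change = ((1 + 0.12)^3 − 1) × 100% ≈ 40.5%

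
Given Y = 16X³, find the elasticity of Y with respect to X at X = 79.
Elasticity = 3

Elasticity = (dY/dX) · (X/Y)

dY/dX = 48·X²
At X = 79: dY/dX = 299568, Y = 7888624

Elasticity = 299568 · (79 / 7888624) = 3

Interpretation: for a small percentage change in X, the percentage change in Y is approximately 3.00 times as large.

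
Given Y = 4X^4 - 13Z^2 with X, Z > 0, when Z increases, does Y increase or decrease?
Y decreases

Taking the partial derivative:
∂Y/∂Z = -26Z

∂Y/∂Z = -26Z < 0 (assuming positive values)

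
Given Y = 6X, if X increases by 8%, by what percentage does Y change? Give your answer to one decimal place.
8.0%

For Y = 6X:
If X → X(1 + 0.08)
Then Y → Y · (1 + 0.08)^1
     = Y · 1.0800

Percentage change = ((1 + 0.08)^1 − 1) × 100% = 8.0%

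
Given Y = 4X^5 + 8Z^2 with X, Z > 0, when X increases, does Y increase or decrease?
Y increases

Taking the partial derivative:
∂Y/∂X = 20X^4

∂Y/∂X = 20X^4 > 0 (assuming positive values)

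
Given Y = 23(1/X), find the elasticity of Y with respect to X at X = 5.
Elasticity = -1

Elasticity = (dY/dX) · (X/Y)

dY/dX = -23/X²
At X = 5: dY/dX = -23/25, Y = 23/5

Elasticity = (-23/25) · (5 / (23/5)) = -1

Interpretation: for a small percentage change in X, the percentage change in Y is approximately -1.00 times as large.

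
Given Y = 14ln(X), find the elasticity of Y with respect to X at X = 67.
Elasticity = 1/ln(67) ≈ 0.2378

Elasticity = (dY/dX) · (X/Y)

dY/dX = 14/X
At X = 67: dY/dX = 14/67, Y = 14·ln(67)

Elasticity = (14/67) · (67 / (14·ln(67))) = 1/ln(67) ≈ 0.2378

Interpretation: for a small percentage change in X, the percentage change in Y is approximately 0.24 times as large.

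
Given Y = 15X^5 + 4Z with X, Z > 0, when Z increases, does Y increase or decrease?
Y increases

Taking the partial derivative:
∂Y/∂Z = 4

∂Y/∂Z = 4 > 0 (assuming positive values)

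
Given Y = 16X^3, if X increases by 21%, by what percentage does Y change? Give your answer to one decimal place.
77.2%

For Y = 16X^3:
If X → X(1 + 0.21)
Then Y → Y · (1 + 0.21)^3
     ≈ Y · 1.7716

Percentage change = ((1 + 0.21)^3 − 1) × 100% ≈ 77.2%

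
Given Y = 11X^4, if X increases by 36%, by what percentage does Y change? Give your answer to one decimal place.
242.1%

For Y = 11X^4:
If X → X(1 + 0.36)
Then Y → Y · (1 + 0.36)^4
     ≈ Y · 3.4210

Percentage change = ((1 + 0.36)^4 − 1) × 100% ≈ 242.1%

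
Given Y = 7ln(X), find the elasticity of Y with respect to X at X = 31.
Elasticity = 1/ln(31) ≈ 0.2912

Elasticity = (dY/dX) · (X/Y)

dY/dX = 7/X
At X = 31: dY/dX = 7/31, Y = 7·ln(31)

Elasticity = (7/31) · (31 / (7·ln(31))) = 1/ln(31) ≈ 0.2912

Interpretation: for a small percentage change in X, the percentage change in Y is approximately 0.29 times as large.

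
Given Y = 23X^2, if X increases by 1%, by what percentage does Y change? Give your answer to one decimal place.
2.0%

For Y = 23X^2:
If X → X(1 + 0.01)
Then Y → Y · (1 + 0.01)^2
     = Y · 1.0201

Percentage change = ((1 + 0.01)^2 − 1) × 100% ≈ 2.0%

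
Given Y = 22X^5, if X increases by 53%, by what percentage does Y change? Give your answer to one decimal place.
738.4%

For Y = 22X^5:
If X → X(1 + 0.53)
Then Y → Y · (1 + 0.53)^5
     ≈ Y · 8.3841

Percentage change = ((1 + 0.53)^5 − 1) × 100% ≈ 738.4%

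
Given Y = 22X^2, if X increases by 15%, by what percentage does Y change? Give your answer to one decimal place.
32.3%

For Y = 22X^2:
If X → X(1 + 0.15)
Then Y → Y · (1 + 0.15)^2
     = Y · 1.3225

Percentage change = ((1 + 0.15)^2 − 1) × 100% ≈ 32.3%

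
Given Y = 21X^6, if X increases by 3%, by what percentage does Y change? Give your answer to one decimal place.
19.4%

For Y = 21X^6:
If X → X(1 + 0.03)
Then Y → Y · (1 + 0.03)^6
     ≈ Y · 1.1941

Percentage change = ((1 + 0.03)^6 − 1) × 100% ≈ 19.4%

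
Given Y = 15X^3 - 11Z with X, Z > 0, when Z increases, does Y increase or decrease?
Y decreases

Taking the partial derivative:
∂Y/∂Z = -11

∂Y/∂Z = -11 < 0 (assuming positive values)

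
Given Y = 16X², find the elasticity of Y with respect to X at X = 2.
Elasticity = 2

Elasticity = (dY/dX) · (X/Y)

dY/dX = 32·X
At X = 2: dY/dX = 64, Y = 64

Elasticity = 64 · (2 / 64) = 2

Interpretation: for a small percentage change in X, the percentage change in Y is approximately 2.00 times as large.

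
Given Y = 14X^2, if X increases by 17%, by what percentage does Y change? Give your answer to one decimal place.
36.9%

For Y = 14X^2:
If X → X(1 + 0.17)
Then Y → Y · (1 + 0.17)^2
     = Y · 1.3689

Percentage change = ((1 + 0.17)^2 − 1) × 100% ≈ 36.9%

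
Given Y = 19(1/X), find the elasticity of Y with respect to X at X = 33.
Elasticity = -1

Elasticity = (dY/dX) · (X/Y)

dY/dX = -19/X²
At X = 33: dY/dX = -19/1089, Y = 19/33

Elasticity = (-19/1089) · (33 / (19/33)) = -1

Interpretation: for a small percentage change in X, the percentage change in Y is approximately -1.00 times as large.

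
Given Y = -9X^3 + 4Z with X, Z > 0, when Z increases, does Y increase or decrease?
Y increases

Taking the partial derivative:
∂Y/∂Z = 4

∂Y/∂Z = 4 > 0 (assuming positive values)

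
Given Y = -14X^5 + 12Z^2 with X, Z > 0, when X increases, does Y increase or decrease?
Y decreases

Taking the partial derivative:
∂Y/∂X = -70X^4

∂Y/∂X = -70X^4 < 0 (assuming positive values)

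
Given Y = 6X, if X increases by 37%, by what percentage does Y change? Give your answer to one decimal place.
37.0%

For Y = 6X:
If X → X(1 + 0.37)
Then Y → Y · (1 + 0.37)^1
     = Y · 1.3700

Percentage change = ((1 + 0.37)^1 − 1) × 100% = 37.0%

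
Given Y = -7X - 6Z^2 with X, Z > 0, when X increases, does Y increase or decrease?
Y decreases

Taking the partial derivative:
∂Y/∂X = -7

∂Y/∂X = -7 < 0 (assuming positive values)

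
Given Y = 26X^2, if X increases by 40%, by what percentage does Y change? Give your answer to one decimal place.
96.0%

For Y = 26X^2:
If X → X(1 + 0.4)
Then Y → Y · (1 + 0.4)^2
     = Y · 1.9600

Percentage change = ((1 + 0.4)^2 − 1) × 100% = 96.0%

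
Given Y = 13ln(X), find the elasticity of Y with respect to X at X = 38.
Elasticity = 1/ln(38) ≈ 0.2749

Elasticity = (dY/dX) · (X/Y)

dY/dX = 13/X
At X = 38: dY/dX = 13/38, Y = 13·ln(38)

Elasticity = (13/38) · (38 / (13·ln(38))) = 1/ln(38) ≈ 0.2749

Interpretation: for a small percentage change in X, the percentage change in Y is approximately 0.27 times as large.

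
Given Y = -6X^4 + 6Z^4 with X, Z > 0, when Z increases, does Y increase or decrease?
Y increases

Taking the partial derivative:
∂Y/∂Z = 24Z^3

∂Y/∂Z = 24Z^3 > 0 (assuming positive values)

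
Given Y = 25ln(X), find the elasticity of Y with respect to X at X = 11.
Elasticity = 1/ln(11) ≈ 0.4170

Elasticity = (dY/dX) · (X/Y)

dY/dX = 25/X
At X = 11: dY/dX = 25/11, Y = 25·ln(11)

Elasticity = (25/11) · (11 / (25·ln(11))) = 1/ln(11) ≈ 0.4170

Interpretation: for a small percentage change in X, the percentage change in Y is approximately 0.42 times as large.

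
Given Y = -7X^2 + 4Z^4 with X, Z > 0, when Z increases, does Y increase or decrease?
Y increases

Taking the partial derivative:
∂Y/∂Z = 16Z^3

∂Y/∂Z = 16Z^3 > 0 (assuming positive values)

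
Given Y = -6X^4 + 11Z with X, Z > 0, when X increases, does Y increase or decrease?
Y decreases

Taking the partial derivative:
∂Y/∂X = -24X^3

∂Y/∂X = -24X^3 < 0 (assuming positive values)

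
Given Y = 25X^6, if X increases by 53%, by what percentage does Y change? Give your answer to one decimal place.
1182.8%

For Y = 25X^6:
If X → X(1 + 0.53)
Then Y → Y · (1 + 0.53)^6
     ≈ Y · 12.8277

Percentage change = ((1 + 0.53)^6 − 1) × 100% ≈ 1182.8%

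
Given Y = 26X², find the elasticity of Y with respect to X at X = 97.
Elasticity = 2

Elasticity = (dY/dX) · (X/Y)

dY/dX = 52·X
At X = 97: dY/dX = 5044, Y = 244634

Elasticity = 5044 · (97 / 244634) = 2

Interpretation: for a small percentage change in X, the percentage change in Y is approximately 2.00 times as large.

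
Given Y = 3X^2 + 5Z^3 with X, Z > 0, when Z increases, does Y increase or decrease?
Y increases

Taking the partial derivative:
∂Y/∂Z = 15Z^2

∂Y/∂Z = 15Z^2 > 0 (assuming positive values)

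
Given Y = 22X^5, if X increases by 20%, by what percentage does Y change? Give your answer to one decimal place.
148.8%

For Y = 22X^5:
If X → X(1 + 0.2)
Then Y → Y · (1 + 0.2)^5
     ≈ Y · 2.4883

Percentage change = ((1 + 0.2)^5 − 1) × 100% ≈ 148.8%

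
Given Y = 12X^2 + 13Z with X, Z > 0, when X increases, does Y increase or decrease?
Y increases

Taking the partial derivative:
∂Y/∂X = 24X

∂Y/∂X = 24X > 0 (assuming positive values)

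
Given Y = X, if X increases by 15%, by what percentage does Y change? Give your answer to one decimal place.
15.0%

For Y = X:
If X → X(1 + 0.15)
Then Y → Y · (1 + 0.15)^1
     = Y · 1.1500

Percentage change = ((1 + 0.15)^1 − 1) × 100% = 15.0%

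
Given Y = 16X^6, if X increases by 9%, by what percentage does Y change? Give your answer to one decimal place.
67.7%

For Y = 16X^6:
If X → X(1 + 0.09)
Then Y → Y · (1 + 0.09)^6
     ≈ Y · 1.6771

Percentage change = ((1 + 0.09)^6 − 1) × 100% ≈ 67.7%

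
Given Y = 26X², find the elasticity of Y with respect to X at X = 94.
Elasticity = 2

Elasticity = (dY/dX) · (X/Y)

dY/dX = 52·X
At X = 94: dY/dX = 4888, Y = 229736

Elasticity = 4888 · (94 / 229736) = 2

Interpretation: for a small percentage change in X, the percentage change in Y is approximately 2.00 times as large.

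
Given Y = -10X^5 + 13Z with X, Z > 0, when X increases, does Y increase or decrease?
Y decreases

Taking the partial derivative:
∂Y/∂X = -50X^4

∂Y/∂X = -50X^4 < 0 (assuming positive values)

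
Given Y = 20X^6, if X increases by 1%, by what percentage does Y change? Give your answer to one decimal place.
6.2%

For Y = 20X^6:
If X → X(1 + 0.01)
Then Y → Y · (1 + 0.01)^6
     ≈ Y · 1.0615

Percentage change = ((1 + 0.01)^6 − 1) × 100% ≈ 6.2%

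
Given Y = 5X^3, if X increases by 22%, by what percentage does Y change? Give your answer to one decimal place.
81.6%

For Y = 5X^3:
If X → X(1 + 0.22)
Then Y → Y · (1 + 0.22)^3
     ≈ Y · 1.8158

Percentage change = ((1 + 0.22)^3 − 1) × 100% ≈ 81.6%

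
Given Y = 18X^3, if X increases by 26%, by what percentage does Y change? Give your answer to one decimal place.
100.0%

For Y = 18X^3:
If X → X(1 + 0.26)
Then Y → Y · (1 + 0.26)^3
     ≈ Y · 2.0004

Percentage change = ((1 + 0.26)^3 − 1) × 100% ≈ 100.0%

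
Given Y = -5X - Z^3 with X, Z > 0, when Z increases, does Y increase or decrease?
Y decreases

Taking the partial derivative:
∂Y/∂Z = -3Z^2

∂Y/∂Z = -3Z^2 < 0 (assuming positive values)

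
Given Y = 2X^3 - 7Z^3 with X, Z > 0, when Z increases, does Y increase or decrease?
Y decreases

Taking the partial derivative:
∂Y/∂Z = -21Z^2

∂Y/∂Z = -21Z^2 < 0 (assuming positive values)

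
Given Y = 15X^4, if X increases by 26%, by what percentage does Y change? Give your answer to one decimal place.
152.0%

For Y = 15X^4:
If X → X(1 + 0.26)
Then Y → Y · (1 + 0.26)^4
     ≈ Y · 2.5205

Percentage change = ((1 + 0.26)^4 − 1) × 100% ≈ 152.0%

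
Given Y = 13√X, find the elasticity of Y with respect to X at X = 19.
Elasticity = 1/2

Elasticity = (dY/dX) · (X/Y)

dY/dX = 13/(2·√X)
At X = 19: dY/dX = 13·√19/38, Y = 13·√19

Elasticity = (13·√19/38) · (19 / (13·√19)) = 1/2

Interpretation: for a small percentage change in X, the percentage change in Y is approximately 0.50 times as large.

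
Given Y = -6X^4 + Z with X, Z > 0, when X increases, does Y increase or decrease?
Y decreases

Taking the partial derivative:
∂Y/∂X = -24X^3

∂Y/∂X = -24X^3 < 0 (assuming positive values)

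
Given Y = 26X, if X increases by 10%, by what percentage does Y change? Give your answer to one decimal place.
10.0%

For Y = 26X:
If X → X(1 + 0.1)
Then Y → Y · (1 + 0.1)^1
     = Y · 1.1000

Percentage change = ((1 + 0.1)^1 − 1) × 100% = 10.0%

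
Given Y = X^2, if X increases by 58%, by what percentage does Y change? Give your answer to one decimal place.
149.6%

For Y = X^2:
If X → X(1 + 0.58)
Then Y → Y · (1 + 0.58)^2
     = Y · 2.4964

Percentage change = ((1 + 0.58)^2 − 1) × 100% ≈ 149.6%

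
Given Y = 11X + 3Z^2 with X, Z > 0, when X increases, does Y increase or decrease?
Y increases

Taking the partial derivative:
∂Y/∂X = 11

∂Y/∂X = 11 > 0 (assuming positive values)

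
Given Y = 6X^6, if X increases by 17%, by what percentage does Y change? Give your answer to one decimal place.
156.5%

For Y = 6X^6:
If X → X(1 + 0.17)
Then Y → Y · (1 + 0.17)^6
     ≈ Y · 2.5652

Percentage change = ((1 + 0.17)^6 − 1) × 100% ≈ 156.5%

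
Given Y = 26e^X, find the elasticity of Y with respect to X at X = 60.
Elasticity = 60

Elasticity = (dY/dX) · (X/Y)

dY/dX = 26·e^X
At X = 60: dY/dX = 26·e^60, Y = 26·e^60

Elasticity = (26·e^60) · (60 / (26·e^60)) = 60

Interpretation: for a small percentage change in X, the percentage change in Y is approximately 60.00 times as large.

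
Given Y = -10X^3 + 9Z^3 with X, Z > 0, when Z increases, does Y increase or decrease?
Y increases

Taking the partial derivative:
∂Y/∂Z = 27Z^2

∂Y/∂Z = 27Z^2 > 0 (assuming positive values)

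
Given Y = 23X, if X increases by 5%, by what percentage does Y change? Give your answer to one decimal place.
5.0%

For Y = 23X:
If X → X(1 + 0.05)
Then Y → Y · (1 + 0.05)^1
     = Y · 1.0500

Percentage change = ((1 + 0.05)^1 − 1) × 100% = 5.0%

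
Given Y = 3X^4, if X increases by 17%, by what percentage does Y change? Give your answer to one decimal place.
87.4%

For Y = 3X^4:
If X → X(1 + 0.17)
Then Y → Y · (1 + 0.17)^4
     ≈ Y · 1.8739

Percentage change = ((1 + 0.17)^4 − 1) × 100% ≈ 87.4%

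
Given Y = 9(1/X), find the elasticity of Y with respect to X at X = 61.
Elasticity = -1

Elasticity = (dY/dX) · (X/Y)

dY/dX = -9/X²
At X = 61: dY/dX = -9/3721, Y = 9/61

Elasticity = (-9/3721) · (61 / (9/61)) = -1

Interpretation: for a small percentage change in X, the percentage change in Y is approximately -1.00 times as large.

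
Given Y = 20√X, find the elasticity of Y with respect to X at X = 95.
Elasticity = 1/2

Elasticity = (dY/dX) · (X/Y)

dY/dX = 10/√X
At X = 95: dY/dX = 2·√95/19, Y = 20·√95

Elasticity = (2·√95/19) · (95 / (20·√95)) = 1/2

Interpretation: for a small percentage change in X, the percentage change in Y is approximately 0.50 times as large.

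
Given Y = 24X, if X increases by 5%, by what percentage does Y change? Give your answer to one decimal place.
5.0%

For Y = 24X:
If X → X(1 + 0.05)
Then Y → Y · (1 + 0.05)^1
     = Y · 1.0500

Percentage change = ((1 + 0.05)^1 − 1) × 100% = 5.0%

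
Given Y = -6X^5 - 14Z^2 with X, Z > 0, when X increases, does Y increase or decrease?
Y decreases

Taking the partial derivative:
∂Y/∂X = -30X^4

∂Y/∂X = -30X^4 < 0 (assuming positive values)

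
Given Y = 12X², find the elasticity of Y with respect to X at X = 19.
Elasticity = 2

Elasticity = (dY/dX) · (X/Y)

dY/dX = 24·X
At X = 19: dY/dX = 456, Y = 4332

Elasticity = 456 · (19 / 4332) = 2

Interpretation: for a small percentage change in X, the percentage change in Y is approximately 2.00 times as large.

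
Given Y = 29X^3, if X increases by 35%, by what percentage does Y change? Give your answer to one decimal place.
146.0%

For Y = 29X^3:
If X → X(1 + 0.35)
Then Y → Y · (1 + 0.35)^3
     ≈ Y · 2.4604

Percentage change = ((1 + 0.35)^3 − 1) × 100% ≈ 146.0%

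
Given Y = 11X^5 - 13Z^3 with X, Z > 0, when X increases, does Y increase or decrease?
Y increases

Taking the partial derivative:
∂Y/∂X = 55X^4

∂Y/∂X = 55X^4 > 0 (assuming positive values)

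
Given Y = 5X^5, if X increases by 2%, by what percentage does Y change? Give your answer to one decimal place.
10.4%

For Y = 5X^5:
If X → X(1 + 0.02)
Then Y → Y · (1 + 0.02)^5
     ≈ Y · 1.1041

Percentage change = ((1 + 0.02)^5 − 1) × 100% ≈ 10.4%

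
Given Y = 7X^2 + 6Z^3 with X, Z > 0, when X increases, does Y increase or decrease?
Y increases

Taking the partial derivative:
∂Y/∂X = 14X

∂Y/∂X = 14X > 0 (assuming positive values)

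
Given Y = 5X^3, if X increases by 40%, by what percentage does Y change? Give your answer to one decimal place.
174.4%

For Y = 5X^3:
If X → X(1 + 0.4)
Then Y → Y · (1 + 0.4)^3
     = Y · 2.7440

Percentage change = ((1 + 0.4)^3 − 1) × 100% = 174.4%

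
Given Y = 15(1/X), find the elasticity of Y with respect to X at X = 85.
Elasticity = -1

Elasticity = (dY/dX) · (X/Y)

dY/dX = -15/X²
At X = 85: dY/dX = -3/1445, Y = 3/17

Elasticity = (-3/1445) · (85 / (3/17)) = -1

Interpretation: for a small percentage change in X, the percentage change in Y is approximately -1.00 times as large.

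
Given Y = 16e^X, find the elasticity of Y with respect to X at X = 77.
Elasticity = 77

Elasticity = (dY/dX) · (X/Y)

dY/dX = 16·e^X
At X = 77: dY/dX = 16·e^77, Y = 16·e^77

Elasticity = (16·e^77) · (77 / (16·e^77)) = 77

Interpretation: for a small percentage change in X, the percentage change in Y is approximately 77.00 times as large.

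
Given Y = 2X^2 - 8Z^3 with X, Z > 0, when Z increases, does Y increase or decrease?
Y decreases

Taking the partial derivative:
∂Y/∂Z = -24Z^2

∂Y/∂Z = -24Z^2 < 0 (assuming positive values)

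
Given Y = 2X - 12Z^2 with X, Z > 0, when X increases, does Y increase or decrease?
Y increases

Taking the partial derivative:
∂Y/∂X = 2

∂Y/∂X = 2 > 0 (assuming positive values)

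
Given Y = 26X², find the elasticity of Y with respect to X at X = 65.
Elasticity = 2

Elasticity = (dY/dX) · (X/Y)

dY/dX = 52·X
At X = 65: dY/dX = 3380, Y = 109850

Elasticity = 3380 · (65 / 109850) = 2

Interpretation: for a small percentage change in X, the percentage change in Y is approximately 2.00 times as large.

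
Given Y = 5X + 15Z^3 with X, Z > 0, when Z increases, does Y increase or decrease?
Y increases

Taking the partial derivative:
∂Y/∂Z = 45Z^2

∂Y/∂Z = 45Z^2 > 0 (assuming positive values)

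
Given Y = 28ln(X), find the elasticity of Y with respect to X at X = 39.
Elasticity = 1/ln(39) ≈ 0.2730

Elasticity = (dY/dX) · (X/Y)

dY/dX = 28/X
At X = 39: dY/dX = 28/39, Y = 28·ln(39)

Elasticity = (28/39) · (39 / (28·ln(39))) = 1/ln(39) ≈ 0.2730

Interpretation: for a small percentage change in X, the percentage change in Y is approximately 0.27 times as large.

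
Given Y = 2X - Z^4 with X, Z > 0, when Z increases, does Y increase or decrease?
Y decreases

Taking the partial derivative:
∂Y/∂Z = -4Z^3

∂Y/∂Z = -4Z^3 < 0 (assuming positive values)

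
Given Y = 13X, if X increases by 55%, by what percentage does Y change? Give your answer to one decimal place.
55.0%

For Y = 13X:
If X → X(1 + 0.55)
Then Y → Y · (1 + 0.55)^1
     = Y · 1.5500

Percentage change = ((1 + 0.55)^1 − 1) × 100% = 55.0%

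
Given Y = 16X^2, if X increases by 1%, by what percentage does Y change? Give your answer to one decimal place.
2.0%

For Y = 16X^2:
If X → X(1 + 0.01)
Then Y → Y · (1 + 0.01)^2
     = Y · 1.0201

Percentage change = ((1 + 0.01)^2 − 1) × 100% ≈ 2.0%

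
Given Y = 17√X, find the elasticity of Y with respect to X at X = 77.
Elasticity = 1/2

Elasticity = (dY/dX) · (X/Y)

dY/dX = 17/(2·√X)
At X = 77: dY/dX = 17·√77/154, Y = 17·√77

Elasticity = (17·√77/154) · (77 / (17·√77)) = 1/2

Interpretation: for a small percentage change in X, the percentage change in Y is approximately 0.50 times as large.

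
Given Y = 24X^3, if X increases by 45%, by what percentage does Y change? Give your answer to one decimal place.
204.9%

For Y = 24X^3:
If X → X(1 + 0.45)
Then Y → Y · (1 + 0.45)^3
     ≈ Y · 3.0486

Percentage change = ((1 + 0.45)^3 − 1) × 100% ≈ 204.9%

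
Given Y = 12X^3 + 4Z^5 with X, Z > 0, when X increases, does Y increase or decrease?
Y increases

Taking the partial derivative:
∂Y/∂X = 36X^2

∂Y/∂X = 36X^2 > 0 (assuming positive values)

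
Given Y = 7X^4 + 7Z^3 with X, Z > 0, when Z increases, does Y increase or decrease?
Y increases

Taking the partial derivative:
∂Y/∂Z = 21Z^2

∂Y/∂Z = 21Z^2 > 0 (assuming positive values)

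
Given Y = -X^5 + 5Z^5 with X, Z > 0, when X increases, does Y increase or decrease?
Y decreases

Taking the partial derivative:
∂Y/∂X = -5X^4

∂Y/∂X = -5X^4 < 0 (assuming positive values)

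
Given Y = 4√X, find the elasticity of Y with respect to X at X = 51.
Elasticity = 1/2

Elasticity = (dY/dX) · (X/Y)

dY/dX = 2/√X
At X = 51: dY/dX = 2·√51/51, Y = 4·√51

Elasticity = (2·√51/51) · (51 / (4·√51)) = 1/2

Interpretation: for a small percentage change in X, the percentage change in Y is approximately 0.50 times as large.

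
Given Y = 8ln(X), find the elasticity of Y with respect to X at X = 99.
Elasticity = 1/ln(99) ≈ 0.2176

Elasticity = (dY/dX) · (X/Y)

dY/dX = 8/X
At X = 99: dY/dX = 8/99, Y = 8·ln(99)

Elasticity = (8/99) · (99 / (8·ln(99))) = 1/ln(99) ≈ 0.2176

Interpretation: for a small percentage change in X, the percentage change in Y is approximately 0.22 times as large.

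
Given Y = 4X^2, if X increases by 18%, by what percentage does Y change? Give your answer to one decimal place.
39.2%

For Y = 4X^2:
If X → X(1 + 0.18)
Then Y → Y · (1 + 0.18)^2
     = Y · 1.3924

Percentage change = ((1 + 0.18)^2 − 1) × 100% ≈ 39.2%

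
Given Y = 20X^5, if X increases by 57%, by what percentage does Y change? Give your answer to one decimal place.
853.9%

For Y = 20X^5:
If X → X(1 + 0.57)
Then Y → Y · (1 + 0.57)^5
     ≈ Y · 9.5389

Percentage change = ((1 + 0.57)^5 − 1) × 100% ≈ 853.9%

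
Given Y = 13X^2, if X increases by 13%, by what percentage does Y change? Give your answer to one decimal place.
27.7%

For Y = 13X^2:
If X → X(1 + 0.13)
Then Y → Y · (1 + 0.13)^2
     = Y · 1.2769

Percentage change = ((1 + 0.13)^2 − 1) × 100% ≈ 27.7%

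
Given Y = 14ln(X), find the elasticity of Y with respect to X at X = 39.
Elasticity = 1/ln(39) ≈ 0.2730

Elasticity = (dY/dX) · (X/Y)

dY/dX = 14/X
At X = 39: dY/dX = 14/39, Y = 14·ln(39)

Elasticity = (14/39) · (39 / (14·ln(39))) = 1/ln(39) ≈ 0.2730

Interpretation: for a small percentage change in X, the percentage change in Y is approximately 0.27 times as large.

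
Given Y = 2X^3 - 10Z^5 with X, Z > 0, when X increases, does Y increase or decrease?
Y increases

Taking the partial derivative:
∂Y/∂X = 6X^2

∂Y/∂X = 6X^2 > 0 (assuming positive values)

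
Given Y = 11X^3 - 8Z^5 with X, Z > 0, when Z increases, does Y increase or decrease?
Y decreases

Taking the partial derivative:
∂Y/∂Z = -40Z^4

∂Y/∂Z = -40Z^4 < 0 (assuming positive values)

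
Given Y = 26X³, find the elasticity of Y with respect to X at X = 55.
Elasticity = 3

Elasticity = (dY/dX) · (X/Y)

dY/dX = 78·X²
At X = 55: dY/dX = 235950, Y = 4325750

Elasticity = 235950 · (55 / 4325750) = 3

Interpretation: for a small percentage change in X, the percentage change in Y is approximately 3.00 times as large.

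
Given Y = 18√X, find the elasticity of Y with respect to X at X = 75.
Elasticity = 1/2

Elasticity = (dY/dX) · (X/Y)

dY/dX = 9/√X
At X = 75: dY/dX = 3·√3/5, Y = 90·√3

Elasticity = (3·√3/5) · (75 / (90·√3)) = 1/2

Interpretation: for a small percentage change in X, the percentage change in Y is approximately 0.50 times as large.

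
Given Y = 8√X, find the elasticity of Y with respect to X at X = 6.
Elasticity = 1/2

Elasticity = (dY/dX) · (X/Y)

dY/dX = 4/√X
At X = 6: dY/dX = 2·√6/3, Y = 8·√6

Elasticity = (2·√6/3) · (6 / (8·√6)) = 1/2

Interpretation: for a small percentage change in X, the percentage change in Y is approximately 0.50 times as large.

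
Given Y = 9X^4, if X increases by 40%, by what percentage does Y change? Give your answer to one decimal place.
284.2%

For Y = 9X^4:
If X → X(1 + 0.4)
Then Y → Y · (1 + 0.4)^4
     = Y · 3.8416

Percentage change = ((1 + 0.4)^4 − 1) × 100% ≈ 284.2%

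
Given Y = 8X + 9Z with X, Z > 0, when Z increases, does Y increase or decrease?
Y increases

Taking the partial derivative:
∂Y/∂Z = 9

∂Y/∂Z = 9 > 0 (assuming positive values)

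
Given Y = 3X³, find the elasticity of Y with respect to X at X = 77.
Elasticity = 3

Elasticity = (dY/dX) · (X/Y)

dY/dX = 9·X²
At X = 77: dY/dX = 53361, Y = 1369599

Elasticity = 53361 · (77 / 1369599) = 3

Interpretation: for a small percentage change in X, the percentage change in Y is approximately 3.00 times as large.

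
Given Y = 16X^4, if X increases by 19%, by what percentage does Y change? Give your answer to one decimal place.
100.5%

For Y = 16X^4:
If X → X(1 + 0.19)
Then Y → Y · (1 + 0.19)^4
     ≈ Y · 2.0053

Percentage change = ((1 + 0.19)^4 − 1) × 100% ≈ 100.5%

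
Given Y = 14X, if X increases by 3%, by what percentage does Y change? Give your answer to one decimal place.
3.0%

For Y = 14X:
If X → X(1 + 0.03)
Then Y → Y · (1 + 0.03)^1
     = Y · 1.0300

Percentage change = ((1 + 0.03)^1 − 1) × 100% = 3.0%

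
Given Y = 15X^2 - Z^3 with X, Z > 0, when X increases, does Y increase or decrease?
Y increases

Taking the partial derivative:
∂Y/∂X = 30X

∂Y/∂X = 30X > 0 (assuming positive values)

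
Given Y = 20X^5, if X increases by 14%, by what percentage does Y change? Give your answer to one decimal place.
92.5%

For Y = 20X^5:
If X → X(1 + 0.14)
Then Y → Y · (1 + 0.14)^5
     ≈ Y · 1.9254

Percentage change = ((1 + 0.14)^5 − 1) × 100% ≈ 92.5%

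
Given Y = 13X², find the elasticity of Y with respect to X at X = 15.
Elasticity = 2

Elasticity = (dY/dX) · (X/Y)

dY/dX = 26·X
At X = 15: dY/dX = 390, Y = 2925

Elasticity = 390 · (15 / 2925) = 2

Interpretation: for a small percentage change in X, the percentage change in Y is approximately 2.00 times as large.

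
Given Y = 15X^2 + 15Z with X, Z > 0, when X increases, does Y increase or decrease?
Y increases

Taking the partial derivative:
∂Y/∂X = 30X

∂Y/∂X = 30X > 0 (assuming positive values)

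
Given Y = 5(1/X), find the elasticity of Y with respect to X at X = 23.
Elasticity = -1

Elasticity = (dY/dX) · (X/Y)

dY/dX = -5/X²
At X = 23: dY/dX = -5/529, Y = 5/23

Elasticity = (-5/529) · (23 / (5/23)) = -1

Interpretation: for a small percentage change in X, the percentage change in Y is approximately -1.00 times as large.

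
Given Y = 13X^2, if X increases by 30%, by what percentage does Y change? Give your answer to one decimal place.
69.0%

For Y = 13X^2:
If X → X(1 + 0.3)
Then Y → Y · (1 + 0.3)^2
     = Y · 1.6900

Percentage change = ((1 + 0.3)^2 − 1) × 100% = 69.0%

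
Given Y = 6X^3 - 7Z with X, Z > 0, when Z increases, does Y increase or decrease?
Y decreases

Taking the partial derivative:
∂Y/∂Z = -7

∂Y/∂Z = -7 < 0 (assuming positive values)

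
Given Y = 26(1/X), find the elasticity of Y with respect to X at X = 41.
Elasticity = -1

Elasticity = (dY/dX) · (X/Y)

dY/dX = -26/X²
At X = 41: dY/dX = -26/1681, Y = 26/41

Elasticity = (-26/1681) · (41 / (26/41)) = -1

Interpretation: for a small percentage change in X, the percentage change in Y is approximately -1.00 times as large.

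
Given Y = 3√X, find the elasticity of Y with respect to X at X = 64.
Elasticity = 1/2

Elasticity = (dY/dX) · (X/Y)

dY/dX = 3/(2·√X)
At X = 64: dY/dX = 3/16, Y = 24

Elasticity = (3/16) · (64 / 24) = 1/2

Interpretation: for a small percentage change in X, the percentage change in Y is approximately 0.50 times as large.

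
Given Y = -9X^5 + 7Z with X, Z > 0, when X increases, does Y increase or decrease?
Y decreases

Taking the partial derivative:
∂Y/∂X = -45X^4

∂Y/∂X = -45X^4 < 0 (assuming positive values)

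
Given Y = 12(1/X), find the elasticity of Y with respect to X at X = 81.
Elasticity = -1

Elasticity = (dY/dX) · (X/Y)

dY/dX = -12/X²
At X = 81: dY/dX = -4/2187, Y = 4/27

Elasticity = (-4/2187) · (81 / (4/27)) = -1

Interpretation: for a small percentage change in X, the percentage change in Y is approximately -1.00 times as large.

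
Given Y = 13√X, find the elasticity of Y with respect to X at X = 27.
Elasticity = 1/2

Elasticity = (dY/dX) · (X/Y)

dY/dX = 13/(2·√X)
At X = 27: dY/dX = 13·√3/18, Y = 39·√3

Elasticity = (13·√3/18) · (27 / (39·√3)) = 1/2

Interpretation: for a small percentage change in X, the percentage change in Y is approximately 0.50 times as large.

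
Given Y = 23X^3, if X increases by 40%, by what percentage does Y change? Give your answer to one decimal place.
174.4%

For Y = 23X^3:
If X → X(1 + 0.4)
Then Y → Y · (1 + 0.4)^3
     = Y · 2.7440

Percentage change = ((1 + 0.4)^3 − 1) × 100% = 174.4%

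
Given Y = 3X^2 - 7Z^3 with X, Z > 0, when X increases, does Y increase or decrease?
Y increases

Taking the partial derivative:
∂Y/∂X = 6X

∂Y/∂X = 6X > 0 (assuming positive values)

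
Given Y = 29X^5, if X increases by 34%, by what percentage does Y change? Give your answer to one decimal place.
332.0%

For Y = 29X^5:
If X → X(1 + 0.34)
Then Y → Y · (1 + 0.34)^5
     ≈ Y · 4.3204

Percentage change = ((1 + 0.34)^5 − 1) × 100% ≈ 332.0%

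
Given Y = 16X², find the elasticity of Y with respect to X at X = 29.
Elasticity = 2

Elasticity = (dY/dX) · (X/Y)

dY/dX = 32·X
At X = 29: dY/dX = 928, Y = 13456

Elasticity = 928 · (29 / 13456) = 2

Interpretation: for a small percentage change in X, the percentage change in Y is approximately 2.00 times as large.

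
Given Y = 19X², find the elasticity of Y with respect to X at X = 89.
Elasticity = 2

Elasticity = (dY/dX) · (X/Y)

dY/dX = 38·X
At X = 89: dY/dX = 3382, Y = 150499

Elasticity = 3382 · (89 / 150499) = 2

Interpretation: for a small percentage change in X, the percentage change in Y is approximately 2.00 times as large.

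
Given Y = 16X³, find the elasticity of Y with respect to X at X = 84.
Elasticity = 3

Elasticity = (dY/dX) · (X/Y)

dY/dX = 48·X²
At X = 84: dY/dX = 338688, Y = 9483264

Elasticity = 338688 · (84 / 9483264) = 3

Interpretation: for a small percentage change in X, the percentage change in Y is approximately 3.00 times as large.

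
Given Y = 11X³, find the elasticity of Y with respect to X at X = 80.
Elasticity = 3

Elasticity = (dY/dX) · (X/Y)

dY/dX = 33·X²
At X = 80: dY/dX = 211200, Y = 5632000

Elasticity = 211200 · (80 / 5632000) = 3

Interpretation: for a small percentage change in X, the percentage change in Y is approximately 3.00 times as large.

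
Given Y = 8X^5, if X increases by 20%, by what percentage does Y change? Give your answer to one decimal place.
148.8%

For Y = 8X^5:
If X → X(1 + 0.2)
Then Y → Y · (1 + 0.2)^5
     ≈ Y · 2.4883

Percentage change = ((1 + 0.2)^5 − 1) × 100% ≈ 148.8%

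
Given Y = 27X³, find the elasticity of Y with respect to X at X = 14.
Elasticity = 3

Elasticity = (dY/dX) · (X/Y)

dY/dX = 81·X²
At X = 14: dY/dX = 15876, Y = 74088

Elasticity = 15876 · (14 / 74088) = 3

Interpretation: for a small percentage change in X, the percentage change in Y is approximately 3.00 times as large.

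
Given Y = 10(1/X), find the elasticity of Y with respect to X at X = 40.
Elasticity = -1

Elasticity = (dY/dX) · (X/Y)

dY/dX = -10/X²
At X = 40: dY/dX = -1/160, Y = 1/4

Elasticity = (-1/160) · (40 / (1/4)) = -1

Interpretation: for a small percentage change in X, the percentage change in Y is approximately -1.00 times as large.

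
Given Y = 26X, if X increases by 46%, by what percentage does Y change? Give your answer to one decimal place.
46.0%

For Y = 26X:
If X → X(1 + 0.46)
Then Y → Y · (1 + 0.46)^1
     = Y · 1.4600

Percentage change = ((1 + 0.46)^1 − 1) × 100% = 46.0%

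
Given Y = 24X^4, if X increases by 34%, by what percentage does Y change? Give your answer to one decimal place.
222.4%

For Y = 24X^4:
If X → X(1 + 0.34)
Then Y → Y · (1 + 0.34)^4
     ≈ Y · 3.2242

Percentage change = ((1 + 0.34)^4 − 1) × 100% ≈ 222.4%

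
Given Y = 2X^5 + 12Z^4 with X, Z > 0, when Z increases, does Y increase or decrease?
Y increases

Taking the partial derivative:
∂Y/∂Z = 48Z^3

∂Y/∂Z = 48Z^3 > 0 (assuming positive values)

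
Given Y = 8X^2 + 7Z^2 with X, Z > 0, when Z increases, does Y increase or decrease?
Y increases

Taking the partial derivative:
∂Y/∂Z = 14Z

∂Y/∂Z = 14Z > 0 (assuming positive values)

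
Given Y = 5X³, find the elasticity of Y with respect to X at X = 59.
Elasticity = 3

Elasticity = (dY/dX) · (X/Y)

dY/dX = 15·X²
At X = 59: dY/dX = 52215, Y = 1026895

Elasticity = 52215 · (59 / 1026895) = 3

Interpretation: for a small percentage change in X, the percentage change in Y is approximately 3.00 times as large.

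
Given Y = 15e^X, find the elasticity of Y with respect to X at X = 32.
Elasticity = 32

Elasticity = (dY/dX) · (X/Y)

dY/dX = 15·e^X
At X = 32: dY/dX = 15·e^32, Y = 15·e^32

Elasticity = (15·e^32) · (32 / (15·e^32)) = 32

Interpretation: for a small percentage change in X, the percentage change in Y is approximately 32.00 times as large.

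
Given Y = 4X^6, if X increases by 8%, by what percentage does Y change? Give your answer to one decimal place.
58.7%

For Y = 4X^6:
If X → X(1 + 0.08)
Then Y → Y · (1 + 0.08)^6
     ≈ Y · 1.5869

Percentage change = ((1 + 0.08)^6 − 1) × 100% ≈ 58.7%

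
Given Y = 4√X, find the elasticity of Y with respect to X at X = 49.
Elasticity = 1/2

Elasticity = (dY/dX) · (X/Y)

dY/dX = 2/√X
At X = 49: dY/dX = 2/7, Y = 28

Elasticity = (2/7) · (49 / 28) = 1/2

Interpretation: for a small percentage change in X, the percentage change in Y is approximately 0.50 times as large.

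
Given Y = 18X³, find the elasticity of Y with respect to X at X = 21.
Elasticity = 3

Elasticity = (dY/dX) · (X/Y)

dY/dX = 54·X²
At X = 21: dY/dX = 23814, Y = 166698

Elasticity = 23814 · (21 / 166698) = 3

Interpretation: for a small percentage change in X, the percentage change in Y is approximately 3.00 times as large.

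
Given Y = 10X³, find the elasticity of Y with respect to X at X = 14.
Elasticity = 3

Elasticity = (dY/dX) · (X/Y)

dY/dX = 30·X²
At X = 14: dY/dX = 5880, Y = 27440

Elasticity = 5880 · (14 / 27440) = 3

Interpretation: for a small percentage change in X, the percentage change in Y is approximately 3.00 times as large.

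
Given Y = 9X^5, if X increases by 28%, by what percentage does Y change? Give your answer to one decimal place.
243.6%

For Y = 9X^5:
If X → X(1 + 0.28)
Then Y → Y · (1 + 0.28)^5
     ≈ Y · 3.4360

Percentage change = ((1 + 0.28)^5 − 1) × 100% ≈ 243.6%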